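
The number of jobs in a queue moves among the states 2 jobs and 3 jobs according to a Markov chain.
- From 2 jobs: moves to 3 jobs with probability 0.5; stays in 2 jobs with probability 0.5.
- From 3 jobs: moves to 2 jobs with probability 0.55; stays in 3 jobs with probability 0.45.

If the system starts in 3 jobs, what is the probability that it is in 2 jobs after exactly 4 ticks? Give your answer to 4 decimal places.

Propagate the distribution vector 4 ticks from 3 jobs.
After 0 ticks: (0.0000, 1.0000)
After 1 tick: (0.5500, 0.4500)
After 2 ticks: (0.5225, 0.4775)
After 3 ticks: (0.5239, 0.4761)
After 4 ticks: (0.5238, 0.4762)
P(in 2 jobs after 4 ticks) = 0.5238

0.5238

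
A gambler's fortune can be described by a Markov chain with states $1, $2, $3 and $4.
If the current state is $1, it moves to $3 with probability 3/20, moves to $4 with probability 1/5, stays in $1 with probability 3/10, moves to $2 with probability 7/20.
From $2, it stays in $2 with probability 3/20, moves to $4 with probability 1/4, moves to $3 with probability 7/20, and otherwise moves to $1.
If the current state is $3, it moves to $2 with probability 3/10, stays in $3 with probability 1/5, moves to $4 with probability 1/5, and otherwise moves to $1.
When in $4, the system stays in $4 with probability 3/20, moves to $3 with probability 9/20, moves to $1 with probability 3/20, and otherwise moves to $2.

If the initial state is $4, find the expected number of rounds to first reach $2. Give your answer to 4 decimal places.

3.4691

Let t(s) be the expected number of rounds to first reach $2 from state s, with t($2) = 0. Conditioning on the first round:
t($1) = 1 + 0.3·t($1) + 0.15·t($3) + 0.2·t($4)
t($3) = 1 + 0.3·t($1) + 0.2·t($3) + 0.2·t($4)
t($4) = 1 + 0.15·t($1) + 0.45·t($3) + 0.15·t($4)
Solving: t($1) = 3.1245, t($3) = 3.2890, t($4) = 3.4691.
Expected rounds from $4 to $2: 3.4691.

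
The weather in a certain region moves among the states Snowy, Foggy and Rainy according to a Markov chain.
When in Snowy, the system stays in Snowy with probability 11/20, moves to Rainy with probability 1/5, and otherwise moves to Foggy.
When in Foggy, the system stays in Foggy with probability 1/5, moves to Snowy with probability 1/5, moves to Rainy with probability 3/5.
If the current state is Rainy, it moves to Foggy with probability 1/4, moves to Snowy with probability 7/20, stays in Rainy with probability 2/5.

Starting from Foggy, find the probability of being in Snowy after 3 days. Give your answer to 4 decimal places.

Propagate the distribution vector 3 days from Foggy.
After 0 days: (0.0000, 1.0000, 0.0000)
After 1 day: (0.2000, 0.2000, 0.6000)
After 2 days: (0.3600, 0.2400, 0.4000)
After 3 days: (0.3860, 0.2380, 0.3760)
P(in Snowy after 3 days) = 0.3860

0.3860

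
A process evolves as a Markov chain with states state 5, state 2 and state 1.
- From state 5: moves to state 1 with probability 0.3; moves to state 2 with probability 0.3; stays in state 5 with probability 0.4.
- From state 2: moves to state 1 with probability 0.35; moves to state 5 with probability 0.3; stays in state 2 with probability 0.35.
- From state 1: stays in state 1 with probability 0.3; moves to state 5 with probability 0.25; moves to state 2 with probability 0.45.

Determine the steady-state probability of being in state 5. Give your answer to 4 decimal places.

0.3156

Let the stationary distribution be π with π = πP and π_1 + π_2 + π_3 = 1.
π_1 = 0.4·π_1 + 0.3·π_2 + 0.25·π_3
π_2 = 0.3·π_1 + 0.35·π_2 + 0.45·π_3
Solving with the normalization constraint gives π = (0.3156, 0.3660, 0.3183).
So the stationary probability of state 5 is 0.3156.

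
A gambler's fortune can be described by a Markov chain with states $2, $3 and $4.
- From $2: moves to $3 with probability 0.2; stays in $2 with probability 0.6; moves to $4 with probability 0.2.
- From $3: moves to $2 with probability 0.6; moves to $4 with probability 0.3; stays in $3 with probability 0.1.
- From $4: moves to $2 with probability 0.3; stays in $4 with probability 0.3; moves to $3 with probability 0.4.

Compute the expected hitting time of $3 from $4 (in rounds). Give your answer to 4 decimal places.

3.1818

Let t(s) be the expected number of rounds to first reach $3 from state s, with t($3) = 0. Conditioning on the first round:
t($2) = 1 + 0.6·t($2) + 0.2·t($4)
t($4) = 1 + 0.3·t($2) + 0.3·t($4)
Solving: t($2) = 4.0909, t($4) = 3.1818.
Expected rounds from $4 to $3: 3.1818.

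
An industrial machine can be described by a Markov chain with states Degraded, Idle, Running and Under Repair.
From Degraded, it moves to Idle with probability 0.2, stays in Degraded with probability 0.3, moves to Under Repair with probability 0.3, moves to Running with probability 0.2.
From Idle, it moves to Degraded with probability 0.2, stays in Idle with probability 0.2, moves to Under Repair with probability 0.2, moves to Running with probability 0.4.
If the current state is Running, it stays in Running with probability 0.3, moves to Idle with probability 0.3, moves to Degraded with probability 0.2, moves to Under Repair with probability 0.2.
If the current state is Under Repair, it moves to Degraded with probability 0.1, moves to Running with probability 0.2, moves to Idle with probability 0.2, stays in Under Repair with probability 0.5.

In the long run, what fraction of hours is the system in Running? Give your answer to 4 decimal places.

0.2727

Let the stationary distribution be π with π = πP and π_1 + π_2 + π_3 + π_4 = 1.
π_1 = 0.3·π_1 + 0.2·π_2 + 0.2·π_3 + 0.1·π_4
π_2 = 0.2·π_1 + 0.2·π_2 + 0.3·π_3 + 0.2·π_4
π_3 = 0.2·π_1 + 0.4·π_2 + 0.3·π_3 + 0.2·π_4
Solving with the normalization constraint gives π = (0.1875, 0.2273, 0.2727, 0.3125).
So the stationary probability of Running is 0.2727.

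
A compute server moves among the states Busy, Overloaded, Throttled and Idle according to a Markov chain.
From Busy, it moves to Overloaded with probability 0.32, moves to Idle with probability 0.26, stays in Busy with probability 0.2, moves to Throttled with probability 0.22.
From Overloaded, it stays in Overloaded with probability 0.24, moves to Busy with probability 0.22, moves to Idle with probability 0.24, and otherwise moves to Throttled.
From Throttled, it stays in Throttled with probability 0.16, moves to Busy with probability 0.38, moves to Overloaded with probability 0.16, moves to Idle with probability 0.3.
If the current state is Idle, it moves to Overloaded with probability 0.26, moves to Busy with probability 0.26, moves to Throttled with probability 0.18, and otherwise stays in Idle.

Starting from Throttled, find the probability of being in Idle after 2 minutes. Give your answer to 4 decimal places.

0.2752

Propagate the distribution vector 2 minutes from Throttled.
After 0 minutes: (0.0000, 0.0000, 1.0000, 0.0000)
After 1 minute: (0.3800, 0.1600, 0.1600, 0.3000)
After 2 minutes: (0.2500, 0.2636, 0.2112, 0.2752)
P(in Idle after 2 minutes) = 0.2752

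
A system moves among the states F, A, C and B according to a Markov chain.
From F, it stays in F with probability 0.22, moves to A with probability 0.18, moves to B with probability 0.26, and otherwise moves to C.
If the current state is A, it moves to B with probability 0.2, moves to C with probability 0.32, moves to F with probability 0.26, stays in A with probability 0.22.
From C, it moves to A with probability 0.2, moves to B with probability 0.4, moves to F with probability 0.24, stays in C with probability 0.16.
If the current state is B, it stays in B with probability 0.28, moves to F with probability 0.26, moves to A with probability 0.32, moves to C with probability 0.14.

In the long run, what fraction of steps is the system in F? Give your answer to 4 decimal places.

Let the stationary distribution be π with π = πP and π_1 + π_2 + π_3 + π_4 = 1.
π_1 = 0.22·π_1 + 0.26·π_2 + 0.24·π_3 + 0.26·π_4
π_2 = 0.18·π_1 + 0.22·π_2 + 0.2·π_3 + 0.32·π_4
π_3 = 0.34·π_1 + 0.32·π_2 + 0.16·π_3 + 0.14·π_4
Solving with the normalization constraint gives π = (0.2455, 0.2339, 0.2359, 0.2847).
So the stationary probability of F is 0.2455.

0.2455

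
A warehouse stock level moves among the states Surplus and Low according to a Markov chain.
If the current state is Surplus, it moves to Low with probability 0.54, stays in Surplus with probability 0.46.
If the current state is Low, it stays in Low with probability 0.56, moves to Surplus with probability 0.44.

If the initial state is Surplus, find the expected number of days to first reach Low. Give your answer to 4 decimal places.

Let t(s) be the expected number of days to first reach Low from state s, with t(Low) = 0. Conditioning on the first day:
t(Surplus) = 1 + 0.46·t(Surplus)
Solving: t(Surplus) = 1.8519.
Expected days from Surplus to Low: 1.8519.

1.8519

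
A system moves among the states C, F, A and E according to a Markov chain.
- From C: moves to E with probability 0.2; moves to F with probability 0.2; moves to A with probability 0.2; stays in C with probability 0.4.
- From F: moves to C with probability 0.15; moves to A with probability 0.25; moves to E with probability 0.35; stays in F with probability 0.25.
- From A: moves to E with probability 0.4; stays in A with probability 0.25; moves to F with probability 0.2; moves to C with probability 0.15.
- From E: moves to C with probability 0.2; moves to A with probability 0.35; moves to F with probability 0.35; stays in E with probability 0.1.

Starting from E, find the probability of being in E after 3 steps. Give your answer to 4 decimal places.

Propagate the distribution vector 3 steps from E.
After 0 steps: (0.0000, 0.0000, 0.0000, 1.0000)
After 1 step: (0.2000, 0.3500, 0.3500, 0.1000)
After 2 steps: (0.2050, 0.2325, 0.2500, 0.3125)
After 3 steps: (0.2169, 0.2585, 0.2710, 0.2536)
P(in E after 3 steps) = 0.2536

0.2536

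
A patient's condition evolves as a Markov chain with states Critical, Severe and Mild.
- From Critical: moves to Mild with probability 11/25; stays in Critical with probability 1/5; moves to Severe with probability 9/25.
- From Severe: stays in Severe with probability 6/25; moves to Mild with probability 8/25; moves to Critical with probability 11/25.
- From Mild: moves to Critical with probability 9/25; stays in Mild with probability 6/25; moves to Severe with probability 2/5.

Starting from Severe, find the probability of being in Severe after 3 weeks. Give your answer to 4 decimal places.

Propagate the distribution vector 3 weeks from Severe.
After 0 weeks: (0.0000, 1.0000, 0.0000)
After 1 week: (0.4400, 0.2400, 0.3200)
After 2 weeks: (0.3088, 0.3440, 0.3472)
After 3 weeks: (0.3381, 0.3326, 0.3293)
P(in Severe after 3 weeks) = 0.3326

0.3326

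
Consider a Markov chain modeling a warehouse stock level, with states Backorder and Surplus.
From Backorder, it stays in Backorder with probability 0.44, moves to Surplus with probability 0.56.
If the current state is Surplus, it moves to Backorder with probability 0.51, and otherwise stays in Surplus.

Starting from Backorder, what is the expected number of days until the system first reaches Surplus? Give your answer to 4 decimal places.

Let t(s) be the expected number of days to first reach Surplus from state s, with t(Surplus) = 0. Conditioning on the first day:
t(Backorder) = 1 + 0.44·t(Backorder)
Solving: t(Backorder) = 1.7857.
Expected days from Backorder to Surplus: 1.7857.

1.7857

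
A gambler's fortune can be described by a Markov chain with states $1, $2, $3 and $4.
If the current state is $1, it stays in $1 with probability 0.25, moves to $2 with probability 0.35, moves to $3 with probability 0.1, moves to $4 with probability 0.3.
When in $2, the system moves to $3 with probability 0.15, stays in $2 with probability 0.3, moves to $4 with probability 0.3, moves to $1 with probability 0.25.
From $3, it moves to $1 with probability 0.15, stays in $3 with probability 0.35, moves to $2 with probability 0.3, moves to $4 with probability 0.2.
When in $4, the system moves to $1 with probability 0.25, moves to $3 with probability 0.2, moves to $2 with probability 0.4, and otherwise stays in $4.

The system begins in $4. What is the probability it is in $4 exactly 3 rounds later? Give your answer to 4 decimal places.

Propagate the distribution vector 3 rounds from $4.
After 0 rounds: (0.0000, 0.0000, 0.0000, 1.0000)
After 1 round: (0.2500, 0.4000, 0.2000, 0.1500)
After 2 rounds: (0.2300, 0.3275, 0.1850, 0.2575)
After 3 rounds: (0.2315, 0.3373, 0.1884, 0.2429)
P(in $4 after 3 rounds) = 0.2429

0.2429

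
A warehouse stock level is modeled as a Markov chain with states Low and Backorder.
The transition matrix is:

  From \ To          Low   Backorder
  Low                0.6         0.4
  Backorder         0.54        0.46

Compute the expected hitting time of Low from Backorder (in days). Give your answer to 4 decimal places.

Let t(s) be the expected number of days to first reach Low from state s, with t(Low) = 0. Conditioning on the first day:
t(Backorder) = 1 + 0.46·t(Backorder)
Solving: t(Backorder) = 1.8519.
Expected days from Backorder to Low: 1.8519.

1.8519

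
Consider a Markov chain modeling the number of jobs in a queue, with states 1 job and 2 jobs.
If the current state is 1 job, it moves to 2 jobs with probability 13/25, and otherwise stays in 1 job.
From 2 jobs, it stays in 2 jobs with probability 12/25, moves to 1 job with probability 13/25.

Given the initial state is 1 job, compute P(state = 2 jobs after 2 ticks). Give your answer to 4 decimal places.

0.4992

Sum over the intermediate state after 1 tick:
P = P(1 job→1 job)·P(1 job→2 jobs) + P(1 job→2 jobs)·P(2 jobs→2 jobs)
  = 0.48×0.52 + 0.52×0.48
  = 0.2496 + 0.2496 = 0.4992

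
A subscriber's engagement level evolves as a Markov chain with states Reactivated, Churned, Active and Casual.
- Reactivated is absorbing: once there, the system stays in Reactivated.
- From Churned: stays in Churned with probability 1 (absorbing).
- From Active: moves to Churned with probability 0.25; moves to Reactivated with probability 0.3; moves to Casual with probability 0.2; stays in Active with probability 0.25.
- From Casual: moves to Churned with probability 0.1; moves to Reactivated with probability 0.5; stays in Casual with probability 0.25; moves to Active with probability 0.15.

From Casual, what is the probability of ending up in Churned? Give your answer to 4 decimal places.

Let h(s) be the probability of absorption at Churned starting from transient state s. Then h(Churned) = 1 and h(Reactivated) = 0. By first-step analysis:
h(Active) = 0.3·0 + 0.25·1 + 0.25·h(Active) + 0.2·h(Casual)
h(Casual) = 0.5·0 + 0.1·1 + 0.15·h(Active) + 0.25·h(Casual)
Solving: h(Active) = 0.3897, h(Casual) = 0.2113.
Starting from Casual, the probability is 0.2113.

0.2113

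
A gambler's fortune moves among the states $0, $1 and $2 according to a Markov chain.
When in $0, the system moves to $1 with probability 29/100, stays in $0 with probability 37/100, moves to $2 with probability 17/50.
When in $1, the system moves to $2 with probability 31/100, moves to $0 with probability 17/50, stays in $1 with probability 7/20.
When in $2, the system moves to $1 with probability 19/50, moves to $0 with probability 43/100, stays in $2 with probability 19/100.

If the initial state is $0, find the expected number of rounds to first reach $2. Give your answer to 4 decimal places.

Let t(s) be the expected number of rounds to first reach $2 from state s, with t($2) = 0. Conditioning on the first round:
t($0) = 1 + 0.37·t($0) + 0.29·t($1)
t($1) = 1 + 0.34·t($0) + 0.35·t($1)
Solving: t($0) = 3.0235, t($1) = 3.1200.
Expected rounds from $0 to $2: 3.0235.

3.0235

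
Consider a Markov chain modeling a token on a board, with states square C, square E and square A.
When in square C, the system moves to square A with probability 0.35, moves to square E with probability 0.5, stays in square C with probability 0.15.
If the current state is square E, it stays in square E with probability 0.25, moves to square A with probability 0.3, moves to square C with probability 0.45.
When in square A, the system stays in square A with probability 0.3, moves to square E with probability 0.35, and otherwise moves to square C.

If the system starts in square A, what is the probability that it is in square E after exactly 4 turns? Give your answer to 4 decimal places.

Propagate the distribution vector 4 turns from square A.
After 0 turns: (0.0000, 0.0000, 1.0000)
After 1 turn: (0.3500, 0.3500, 0.3000)
After 2 turns: (0.3150, 0.3675, 0.3175)
After 3 turns: (0.3238, 0.3605, 0.3158)
After 4 turns: (0.3213, 0.3625, 0.3162)
P(in square E after 4 turns) = 0.3625

0.3625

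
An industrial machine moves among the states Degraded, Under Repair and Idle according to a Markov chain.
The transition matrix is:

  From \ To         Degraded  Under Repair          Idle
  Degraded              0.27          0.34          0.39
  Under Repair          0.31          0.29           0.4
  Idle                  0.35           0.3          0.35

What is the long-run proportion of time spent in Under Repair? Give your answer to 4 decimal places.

0.3094

Let the stationary distribution be π with π = πP and π_1 + π_2 + π_3 = 1.
π_1 = 0.27·π_1 + 0.31·π_2 + 0.35·π_3
π_2 = 0.34·π_1 + 0.29·π_2 + 0.3·π_3
Solving with the normalization constraint gives π = (0.3126, 0.3094, 0.3780).
So the stationary probability of Under Repair is 0.3094.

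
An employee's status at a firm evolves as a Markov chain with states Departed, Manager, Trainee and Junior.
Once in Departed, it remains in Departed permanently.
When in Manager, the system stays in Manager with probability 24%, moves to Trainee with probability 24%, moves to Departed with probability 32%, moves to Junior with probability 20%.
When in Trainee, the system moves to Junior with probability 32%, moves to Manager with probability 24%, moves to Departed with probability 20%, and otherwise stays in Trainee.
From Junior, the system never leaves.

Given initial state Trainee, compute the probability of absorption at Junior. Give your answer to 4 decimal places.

0.5600

Let h(s) be the probability of absorption at Junior starting from transient state s. Then h(Junior) = 1 and h(Departed) = 0. By first-step analysis:
h(Manager) = 0.32·0 + 0.24·h(Manager) + 0.24·h(Trainee) + 0.2·1
h(Trainee) = 0.2·0 + 0.24·h(Manager) + 0.24·h(Trainee) + 0.32·1
Solving: h(Manager) = 0.4400, h(Trainee) = 0.5600.
Starting from Trainee, the probability is 0.5600.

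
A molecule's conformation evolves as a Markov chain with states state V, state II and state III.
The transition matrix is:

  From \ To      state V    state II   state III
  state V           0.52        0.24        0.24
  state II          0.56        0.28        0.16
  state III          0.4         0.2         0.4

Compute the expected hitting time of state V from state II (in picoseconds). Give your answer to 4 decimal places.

Let t(s) be the expected number of picoseconds to first reach state V from state s, with t(state V) = 0. Conditioning on the first picosecond:
t(state II) = 1 + 0.28·t(state II) + 0.16·t(state III)
t(state III) = 1 + 0.2·t(state II) + 0.4·t(state III)
Solving: t(state II) = 1.9000, t(state III) = 2.3000.
Expected picoseconds from state II to state V: 1.9000.

1.9000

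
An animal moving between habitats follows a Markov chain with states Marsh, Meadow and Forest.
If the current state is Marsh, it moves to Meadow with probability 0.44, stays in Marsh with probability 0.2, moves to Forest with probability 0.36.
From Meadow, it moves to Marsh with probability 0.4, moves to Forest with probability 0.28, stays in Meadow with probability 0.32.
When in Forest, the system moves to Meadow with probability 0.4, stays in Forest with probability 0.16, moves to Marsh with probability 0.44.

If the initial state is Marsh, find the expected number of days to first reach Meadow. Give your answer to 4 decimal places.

Let t(s) be the expected number of days to first reach Meadow from state s, with t(Meadow) = 0. Conditioning on the first day:
t(Marsh) = 1 + 0.2·t(Marsh) + 0.36·t(Forest)
t(Forest) = 1 + 0.44·t(Marsh) + 0.16·t(Forest)
Solving: t(Marsh) = 2.3364, t(Forest) = 2.4143.
Expected days from Marsh to Meadow: 2.3364.

2.3364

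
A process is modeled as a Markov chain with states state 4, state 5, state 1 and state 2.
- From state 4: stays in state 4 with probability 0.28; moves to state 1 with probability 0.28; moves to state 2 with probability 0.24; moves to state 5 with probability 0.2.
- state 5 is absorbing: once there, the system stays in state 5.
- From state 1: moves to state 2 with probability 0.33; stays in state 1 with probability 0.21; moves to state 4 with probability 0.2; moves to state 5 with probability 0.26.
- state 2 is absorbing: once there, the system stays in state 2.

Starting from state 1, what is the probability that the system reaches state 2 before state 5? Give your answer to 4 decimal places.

Let h(s) be the probability of absorption at state 2 starting from transient state s. Then h(state 2) = 1 and h(state 5) = 0. By first-step analysis:
h(state 4) = 0.28·h(state 4) + 0.2·0 + 0.28·h(state 1) + 0.24·1
h(state 1) = 0.2·h(state 4) + 0.26·0 + 0.21·h(state 1) + 0.33·1
Solving: h(state 4) = 0.5499, h(state 1) = 0.5569.
Starting from state 1, the probability is 0.5569.

0.5569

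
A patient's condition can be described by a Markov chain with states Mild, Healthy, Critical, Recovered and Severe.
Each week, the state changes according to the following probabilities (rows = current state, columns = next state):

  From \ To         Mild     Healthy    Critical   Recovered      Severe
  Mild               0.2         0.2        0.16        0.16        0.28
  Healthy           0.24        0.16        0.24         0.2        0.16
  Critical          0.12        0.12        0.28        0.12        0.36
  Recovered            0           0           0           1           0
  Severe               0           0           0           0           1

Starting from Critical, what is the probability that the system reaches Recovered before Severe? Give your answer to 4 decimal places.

0.2992

Let h(s) be the probability of absorption at Recovered starting from transient state s. Then h(Recovered) = 1 and h(Severe) = 0. By first-step analysis:
h(Mild) = 0.2·h(Mild) + 0.2·h(Healthy) + 0.16·h(Critical) + 0.16·1 + 0.28·0
h(Healthy) = 0.24·h(Mild) + 0.16·h(Healthy) + 0.24·h(Critical) + 0.2·1 + 0.16·0
h(Critical) = 0.12·h(Mild) + 0.12·h(Healthy) + 0.28·h(Critical) + 0.12·1 + 0.36·0
Solving: h(Mild) = 0.3670, h(Healthy) = 0.4284, h(Critical) = 0.2992.
Starting from Critical, the probability is 0.2992.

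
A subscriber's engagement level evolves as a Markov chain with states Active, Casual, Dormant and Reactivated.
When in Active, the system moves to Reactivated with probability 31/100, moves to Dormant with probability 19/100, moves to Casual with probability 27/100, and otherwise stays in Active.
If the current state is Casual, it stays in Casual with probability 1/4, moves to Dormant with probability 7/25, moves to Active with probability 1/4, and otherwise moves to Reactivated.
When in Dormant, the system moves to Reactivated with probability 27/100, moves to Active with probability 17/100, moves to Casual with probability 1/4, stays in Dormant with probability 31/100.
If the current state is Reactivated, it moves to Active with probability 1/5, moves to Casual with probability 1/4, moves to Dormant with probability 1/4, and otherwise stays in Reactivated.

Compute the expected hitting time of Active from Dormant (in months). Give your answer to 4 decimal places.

Let t(s) be the expected number of months to first reach Active from state s, with t(Active) = 0. Conditioning on the first month:
t(Casual) = 1 + 0.25·t(Casual) + 0.28·t(Dormant) + 0.22·t(Reactivated)
t(Dormant) = 1 + 0.25·t(Casual) + 0.31·t(Dormant) + 0.27·t(Reactivated)
t(Reactivated) = 1 + 0.25·t(Casual) + 0.25·t(Dormant) + 0.3·t(Reactivated)
Solving: t(Casual) = 4.6551, t(Dormant) = 5.0514, t(Reactivated) = 4.8952.
Expected months from Dormant to Active: 5.0514.

5.0514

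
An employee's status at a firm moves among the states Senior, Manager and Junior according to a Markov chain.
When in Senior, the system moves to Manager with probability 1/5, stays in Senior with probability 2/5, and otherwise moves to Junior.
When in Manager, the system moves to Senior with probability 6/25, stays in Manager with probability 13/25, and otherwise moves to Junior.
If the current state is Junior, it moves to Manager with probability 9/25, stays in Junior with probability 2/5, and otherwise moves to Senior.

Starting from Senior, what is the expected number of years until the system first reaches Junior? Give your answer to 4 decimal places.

2.8333

Let t(s) be the expected number of years to first reach Junior from state s, with t(Junior) = 0. Conditioning on the first year:
t(Senior) = 1 + 0.4·t(Senior) + 0.2·t(Manager)
t(Manager) = 1 + 0.24·t(Senior) + 0.52·t(Manager)
Solving: t(Senior) = 2.8333, t(Manager) = 3.5000.
Expected years from Senior to Junior: 2.8333.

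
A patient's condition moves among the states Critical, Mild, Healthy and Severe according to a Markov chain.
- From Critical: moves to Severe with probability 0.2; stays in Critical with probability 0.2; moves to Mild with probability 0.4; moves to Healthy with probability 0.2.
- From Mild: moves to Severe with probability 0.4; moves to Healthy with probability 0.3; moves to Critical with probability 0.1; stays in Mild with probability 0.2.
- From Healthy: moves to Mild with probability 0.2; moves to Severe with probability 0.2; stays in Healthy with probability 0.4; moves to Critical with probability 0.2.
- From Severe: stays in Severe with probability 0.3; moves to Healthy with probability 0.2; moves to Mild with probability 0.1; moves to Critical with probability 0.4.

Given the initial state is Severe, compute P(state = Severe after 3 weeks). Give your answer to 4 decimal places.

Propagate the distribution vector 3 weeks from Severe.
After 0 weeks: (0.0000, 0.0000, 0.0000, 1.0000)
After 1 week: (0.4000, 0.1000, 0.2000, 0.3000)
After 2 weeks: (0.2500, 0.2500, 0.2500, 0.2500)
After 3 weeks: (0.2250, 0.2250, 0.2750, 0.2750)
P(in Severe after 3 weeks) = 0.2750

0.2750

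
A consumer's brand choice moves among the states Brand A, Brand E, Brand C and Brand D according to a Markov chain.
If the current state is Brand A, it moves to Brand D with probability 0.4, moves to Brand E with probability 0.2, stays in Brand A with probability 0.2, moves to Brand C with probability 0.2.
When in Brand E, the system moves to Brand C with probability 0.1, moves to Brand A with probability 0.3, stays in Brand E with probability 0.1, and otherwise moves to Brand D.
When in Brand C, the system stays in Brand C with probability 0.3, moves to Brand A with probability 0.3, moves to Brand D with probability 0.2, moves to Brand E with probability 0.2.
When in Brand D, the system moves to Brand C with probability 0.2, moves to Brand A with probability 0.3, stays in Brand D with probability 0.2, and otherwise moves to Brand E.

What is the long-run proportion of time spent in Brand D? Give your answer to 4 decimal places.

Let the stationary distribution be π with π = πP and π_1 + π_2 + π_3 + π_4 = 1.
π_1 = 0.2·π_1 + 0.3·π_2 + 0.3·π_3 + 0.3·π_4
π_2 = 0.2·π_1 + 0.1·π_2 + 0.2·π_3 + 0.3·π_4
π_3 = 0.2·π_1 + 0.1·π_2 + 0.3·π_3 + 0.2·π_4
Solving with the normalization constraint gives π = (0.2727, 0.2107, 0.1988, 0.3178).
So the stationary probability of Brand D is 0.3178.

0.3178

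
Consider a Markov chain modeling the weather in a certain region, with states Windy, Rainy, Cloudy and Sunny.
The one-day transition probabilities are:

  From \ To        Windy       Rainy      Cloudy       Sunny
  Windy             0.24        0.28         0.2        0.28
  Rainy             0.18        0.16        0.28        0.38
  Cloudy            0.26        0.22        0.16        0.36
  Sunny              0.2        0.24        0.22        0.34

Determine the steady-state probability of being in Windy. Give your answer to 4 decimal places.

0.2171

Let the stationary distribution be π with π = πP and π_1 + π_2 + π_3 + π_4 = 1.
π_1 = 0.24·π_1 + 0.18·π_2 + 0.26·π_3 + 0.2·π_4
π_2 = 0.28·π_1 + 0.16·π_2 + 0.22·π_3 + 0.24·π_4
π_3 = 0.2·π_1 + 0.28·π_2 + 0.16·π_3 + 0.22·π_4
Solving with the normalization constraint gives π = (0.2171, 0.2263, 0.2163, 0.3403).
So the stationary probability of Windy is 0.2171.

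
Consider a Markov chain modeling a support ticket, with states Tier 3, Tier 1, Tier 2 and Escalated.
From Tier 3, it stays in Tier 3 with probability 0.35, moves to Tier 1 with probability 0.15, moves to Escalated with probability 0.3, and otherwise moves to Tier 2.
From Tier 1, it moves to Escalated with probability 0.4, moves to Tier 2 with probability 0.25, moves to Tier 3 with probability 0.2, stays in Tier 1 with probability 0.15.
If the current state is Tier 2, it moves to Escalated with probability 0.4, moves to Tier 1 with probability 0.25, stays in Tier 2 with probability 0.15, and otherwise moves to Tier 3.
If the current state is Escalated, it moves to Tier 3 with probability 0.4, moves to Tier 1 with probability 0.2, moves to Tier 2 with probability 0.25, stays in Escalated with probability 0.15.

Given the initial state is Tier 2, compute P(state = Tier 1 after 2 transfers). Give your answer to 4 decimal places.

0.1850

Propagate the distribution vector 2 transfers from Tier 2.
After 0 transfers: (0.0000, 0.0000, 1.0000, 0.0000)
After 1 transfer: (0.2000, 0.2500, 0.1500, 0.4000)
After 2 transfers: (0.3100, 0.1850, 0.2250, 0.2800)
P(in Tier 1 after 2 transfers) = 0.1850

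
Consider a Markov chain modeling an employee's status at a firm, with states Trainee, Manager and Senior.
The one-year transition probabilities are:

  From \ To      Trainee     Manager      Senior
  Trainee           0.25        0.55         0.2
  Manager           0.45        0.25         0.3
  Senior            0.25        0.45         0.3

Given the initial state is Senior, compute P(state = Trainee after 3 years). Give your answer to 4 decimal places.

0.3270

Propagate the distribution vector 3 years from Senior.
After 0 years: (0.0000, 0.0000, 1.0000)
After 1 year: (0.2500, 0.4500, 0.3000)
After 2 years: (0.3400, 0.3850, 0.2750)
After 3 years: (0.3270, 0.4070, 0.2660)
P(in Trainee after 3 years) = 0.3270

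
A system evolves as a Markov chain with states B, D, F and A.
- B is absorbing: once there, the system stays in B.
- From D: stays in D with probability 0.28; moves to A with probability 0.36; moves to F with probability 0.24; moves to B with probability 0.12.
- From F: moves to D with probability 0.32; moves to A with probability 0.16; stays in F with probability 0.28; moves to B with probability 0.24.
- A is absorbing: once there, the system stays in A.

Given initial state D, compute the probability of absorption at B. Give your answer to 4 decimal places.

0.3261

Let h(s) be the probability of absorption at B starting from transient state s. Then h(B) = 1 and h(A) = 0. By first-step analysis:
h(D) = 0.12·1 + 0.28·h(D) + 0.24·h(F) + 0.36·0
h(F) = 0.24·1 + 0.32·h(D) + 0.28·h(F) + 0.16·0
Solving: h(D) = 0.3261, h(F) = 0.4783.
Starting from D, the probability is 0.3261.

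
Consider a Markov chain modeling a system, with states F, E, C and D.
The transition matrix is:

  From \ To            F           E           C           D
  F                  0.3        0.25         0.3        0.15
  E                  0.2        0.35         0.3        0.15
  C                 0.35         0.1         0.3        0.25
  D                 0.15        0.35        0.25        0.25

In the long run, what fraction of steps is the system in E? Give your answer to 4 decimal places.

Let the stationary distribution be π with π = πP and π_1 + π_2 + π_3 + π_4 = 1.
π_1 = 0.3·π_1 + 0.2·π_2 + 0.35·π_3 + 0.15·π_4
π_2 = 0.25·π_1 + 0.35·π_2 + 0.1·π_3 + 0.35·π_4
π_3 = 0.3·π_1 + 0.3·π_2 + 0.3·π_3 + 0.25·π_4
Solving with the normalization constraint gives π = (0.2595, 0.2515, 0.2901, 0.1989).
So the stationary probability of E is 0.2515.

0.2515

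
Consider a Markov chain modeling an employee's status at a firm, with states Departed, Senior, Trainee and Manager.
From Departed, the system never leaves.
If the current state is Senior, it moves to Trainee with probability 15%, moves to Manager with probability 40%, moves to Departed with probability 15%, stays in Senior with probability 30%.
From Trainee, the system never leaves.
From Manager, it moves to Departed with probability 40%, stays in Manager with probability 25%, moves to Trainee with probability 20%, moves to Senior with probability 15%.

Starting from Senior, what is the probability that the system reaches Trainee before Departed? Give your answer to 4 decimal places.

Let h(s) be the probability of absorption at Trainee starting from transient state s. Then h(Trainee) = 1 and h(Departed) = 0. By first-step analysis:
h(Senior) = 0.15·0 + 0.3·h(Senior) + 0.15·1 + 0.4·h(Manager)
h(Manager) = 0.4·0 + 0.15·h(Senior) + 0.2·1 + 0.25·h(Manager)
Solving: h(Senior) = 0.4140, h(Manager) = 0.3495.
Starting from Senior, the probability is 0.4140.

0.4140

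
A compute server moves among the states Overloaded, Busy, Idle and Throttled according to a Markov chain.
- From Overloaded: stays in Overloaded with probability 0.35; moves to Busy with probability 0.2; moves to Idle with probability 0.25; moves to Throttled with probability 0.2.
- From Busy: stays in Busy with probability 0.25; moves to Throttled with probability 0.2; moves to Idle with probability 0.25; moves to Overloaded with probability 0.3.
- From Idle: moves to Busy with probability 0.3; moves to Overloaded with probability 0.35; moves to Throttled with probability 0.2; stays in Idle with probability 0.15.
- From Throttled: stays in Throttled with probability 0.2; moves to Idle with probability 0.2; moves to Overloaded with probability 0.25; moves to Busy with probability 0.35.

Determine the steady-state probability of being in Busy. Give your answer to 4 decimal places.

Let the stationary distribution be π with π = πP and π_1 + π_2 + π_3 + π_4 = 1.
π_1 = 0.35·π_1 + 0.3·π_2 + 0.35·π_3 + 0.25·π_4
π_2 = 0.2·π_1 + 0.25·π_2 + 0.3·π_3 + 0.35·π_4
π_3 = 0.25·π_1 + 0.25·π_2 + 0.15·π_3 + 0.2·π_4
Solving with the normalization constraint gives π = (0.3167, 0.2651, 0.2182, 0.2000).
So the stationary probability of Busy is 0.2651.

0.2651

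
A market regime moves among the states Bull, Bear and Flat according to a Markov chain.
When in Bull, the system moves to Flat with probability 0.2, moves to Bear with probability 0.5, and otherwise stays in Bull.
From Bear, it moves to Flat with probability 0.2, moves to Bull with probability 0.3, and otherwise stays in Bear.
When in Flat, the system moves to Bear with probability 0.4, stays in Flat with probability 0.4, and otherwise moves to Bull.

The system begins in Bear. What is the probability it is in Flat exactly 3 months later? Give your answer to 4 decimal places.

Propagate the distribution vector 3 months from Bear.
After 0 months: (0.0000, 1.0000, 0.0000)
After 1 month: (0.3000, 0.5000, 0.2000)
After 2 months: (0.2800, 0.4800, 0.2400)
After 3 months: (0.2760, 0.4760, 0.2480)
P(in Flat after 3 months) = 0.2480

0.2480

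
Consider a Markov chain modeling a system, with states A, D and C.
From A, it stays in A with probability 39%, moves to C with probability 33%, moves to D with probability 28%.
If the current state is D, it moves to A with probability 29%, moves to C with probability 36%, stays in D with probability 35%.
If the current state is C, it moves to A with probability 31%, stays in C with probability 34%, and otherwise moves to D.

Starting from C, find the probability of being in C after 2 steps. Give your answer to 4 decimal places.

0.3439

Sum over the intermediate state after 1 step:
P = P(C→A)·P(A→C) + P(C→D)·P(D→C) + P(C→C)·P(C→C)
  = 0.31×0.33 + 0.35×0.36 + 0.34×0.34
  = 0.1023 + 0.1260 + 0.1156 = 0.3439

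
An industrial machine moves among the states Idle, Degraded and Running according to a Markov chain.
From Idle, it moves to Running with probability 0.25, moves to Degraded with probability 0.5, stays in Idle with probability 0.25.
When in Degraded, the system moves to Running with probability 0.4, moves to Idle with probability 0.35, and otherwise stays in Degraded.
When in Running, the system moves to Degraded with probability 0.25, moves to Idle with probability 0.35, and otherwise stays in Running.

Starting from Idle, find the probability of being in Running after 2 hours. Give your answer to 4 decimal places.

0.3625

Sum over the intermediate state after 1 hour:
P = P(Idle→Idle)·P(Idle→Running) + P(Idle→Degraded)·P(Degraded→Running) + P(Idle→Running)·P(Running→Running)
  = 0.25×0.25 + 0.5×0.4 + 0.25×0.4
  = 0.0625 + 0.2000 + 0.1000 = 0.3625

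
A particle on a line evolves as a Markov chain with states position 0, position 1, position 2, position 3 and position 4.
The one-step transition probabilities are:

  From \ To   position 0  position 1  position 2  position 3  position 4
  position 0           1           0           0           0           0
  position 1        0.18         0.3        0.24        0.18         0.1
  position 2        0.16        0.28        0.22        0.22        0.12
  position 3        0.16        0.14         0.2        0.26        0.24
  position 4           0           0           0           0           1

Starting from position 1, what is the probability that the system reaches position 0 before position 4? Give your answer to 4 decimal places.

Let h(s) be the probability of absorption at position 0 starting from transient state s. Then h(position 0) = 1 and h(position 4) = 0. By first-step analysis:
h(position 1) = 0.18·1 + 0.3·h(position 1) + 0.24·h(position 2) + 0.18·h(position 3) + 0.1·0
h(position 2) = 0.16·1 + 0.28·h(position 1) + 0.22·h(position 2) + 0.22·h(position 3) + 0.12·0
h(position 3) = 0.16·1 + 0.14·h(position 1) + 0.2·h(position 2) + 0.26·h(position 3) + 0.24·0
Solving: h(position 1) = 0.5624, h(position 2) = 0.5391, h(position 3) = 0.4683.
Starting from position 1, the probability is 0.5624.

0.5624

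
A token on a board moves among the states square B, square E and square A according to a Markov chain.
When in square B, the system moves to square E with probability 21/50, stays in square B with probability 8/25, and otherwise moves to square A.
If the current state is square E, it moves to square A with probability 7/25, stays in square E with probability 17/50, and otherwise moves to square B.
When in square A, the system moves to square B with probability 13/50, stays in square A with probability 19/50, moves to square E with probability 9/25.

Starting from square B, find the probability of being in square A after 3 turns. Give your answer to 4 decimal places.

0.3034

Propagate the distribution vector 3 turns from square B.
After 0 turns: (1.0000, 0.0000, 0.0000)
After 1 turn: (0.3200, 0.4200, 0.2600)
After 2 turns: (0.3296, 0.3708, 0.2996)
After 3 turns: (0.3243, 0.3724, 0.3034)
P(in square A after 3 turns) = 0.3034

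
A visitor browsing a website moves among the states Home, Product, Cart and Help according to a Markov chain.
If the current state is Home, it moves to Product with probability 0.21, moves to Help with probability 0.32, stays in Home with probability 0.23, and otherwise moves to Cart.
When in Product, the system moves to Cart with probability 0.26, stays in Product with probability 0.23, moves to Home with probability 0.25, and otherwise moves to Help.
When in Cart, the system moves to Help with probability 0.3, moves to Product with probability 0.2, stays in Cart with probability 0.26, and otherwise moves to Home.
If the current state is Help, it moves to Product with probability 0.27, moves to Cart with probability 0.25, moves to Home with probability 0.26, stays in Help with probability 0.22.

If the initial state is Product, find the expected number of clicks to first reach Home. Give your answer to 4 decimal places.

Let t(s) be the expected number of clicks to first reach Home from state s, with t(Home) = 0. Conditioning on the first click:
t(Product) = 1 + 0.23·t(Product) + 0.26·t(Cart) + 0.26·t(Help)
t(Cart) = 1 + 0.2·t(Product) + 0.26·t(Cart) + 0.3·t(Help)
t(Help) = 1 + 0.27·t(Product) + 0.25·t(Cart) + 0.22·t(Help)
Solving: t(Product) = 3.9996, t(Cart) = 4.0380, t(Help) = 3.9608.
Expected clicks from Product to Home: 3.9996.

3.9996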